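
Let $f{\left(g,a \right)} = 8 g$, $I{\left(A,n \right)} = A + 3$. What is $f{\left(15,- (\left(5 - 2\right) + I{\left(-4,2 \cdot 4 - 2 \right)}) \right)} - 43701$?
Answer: $-43581$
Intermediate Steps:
$I{\left(A,n \right)} = 3 + A$
$f{\left(15,- (\left(5 - 2\right) + I{\left(-4,2 \cdot 4 - 2 \right)}) \right)} - 43701 = 8 \cdot 15 - 43701 = 120 - 43701 = -43581$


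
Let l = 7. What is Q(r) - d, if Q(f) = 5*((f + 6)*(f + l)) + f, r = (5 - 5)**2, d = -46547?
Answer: 46757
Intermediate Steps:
r = 0 (r = 0**2 = 0)
Q(f) = f + 5*(6 + f)*(7 + f) (Q(f) = 5*((f + 6)*(f + 7)) + f = 5*((6 + f)*(7 + f)) + f = 5*(6 + f)*(7 + f) + f = f + 5*(6 + f)*(7 + f))
Q(r) - d = (210 + 5*0**2 + 66*0) - 1*(-46547) = (210 + 5*0 + 0) + 46547 = (210 + 0 + 0) + 46547 = 210 + 46547 = 46757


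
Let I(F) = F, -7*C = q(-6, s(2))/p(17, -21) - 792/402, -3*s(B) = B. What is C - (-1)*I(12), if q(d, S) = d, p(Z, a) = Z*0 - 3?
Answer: 5626/469 ≈ 11.996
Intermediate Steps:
s(B) = -B/3
p(Z, a) = -3 (p(Z, a) = 0 - 3 = -3)
C = -2/469 (C = -(-6/(-3) - 792/402)/7 = -(-6*(-1/3) - 792*1/402)/7 = -(2 - 132/67)/7 = -1/7*2/67 = -2/469 ≈ -0.0042644)
C - (-1)*I(12) = -2/469 - (-1)*12 = -2/469 - 1*(-12) = -2/469 + 12 = 5626/469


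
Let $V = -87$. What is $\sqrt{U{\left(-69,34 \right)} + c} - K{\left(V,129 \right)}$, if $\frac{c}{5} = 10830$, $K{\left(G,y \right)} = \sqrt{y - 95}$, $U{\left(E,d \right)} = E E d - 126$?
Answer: $\sqrt{215898} - \sqrt{34} \approx 458.82$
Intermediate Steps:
$U{\left(E,d \right)} = -126 + d E^{2}$ ($U{\left(E,d \right)} = E^{2} d - 126 = d E^{2} - 126 = -126 + d E^{2}$)
$K{\left(G,y \right)} = \sqrt{-95 + y}$
$c = 54150$ ($c = 5 \cdot 10830 = 54150$)
$\sqrt{U{\left(-69,34 \right)} + c} - K{\left(V,129 \right)} = \sqrt{\left(-126 + 34 \left(-69\right)^{2}\right) + 54150} - \sqrt{-95 + 129} = \sqrt{\left(-126 + 34 \cdot 4761\right) + 54150} - \sqrt{34} = \sqrt{\left(-126 + 161874\right) + 54150} - \sqrt{34} = \sqrt{161748 + 54150} - \sqrt{34} = \sqrt{215898} - \sqrt{34}$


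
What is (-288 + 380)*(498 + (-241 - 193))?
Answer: 5888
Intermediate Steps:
(-288 + 380)*(498 + (-241 - 193)) = 92*(498 - 434) = 92*64 = 5888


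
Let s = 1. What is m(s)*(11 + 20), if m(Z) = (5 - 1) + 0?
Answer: 124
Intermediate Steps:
m(Z) = 4 (m(Z) = 4 + 0 = 4)
m(s)*(11 + 20) = 4*(11 + 20) = 4*31 = 124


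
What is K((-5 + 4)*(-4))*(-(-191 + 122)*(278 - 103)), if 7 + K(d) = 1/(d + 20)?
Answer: -672175/8 ≈ -84022.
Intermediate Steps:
K(d) = -7 + 1/(20 + d) (K(d) = -7 + 1/(d + 20) = -7 + 1/(20 + d))
K((-5 + 4)*(-4))*(-(-191 + 122)*(278 - 103)) = ((-139 - 7*(-5 + 4)*(-4))/(20 + (-5 + 4)*(-4)))*(-(-191 + 122)*(278 - 103)) = ((-139 - (-7)*(-4))/(20 - 1*(-4)))*(-(-69)*175) = ((-139 - 7*4)/(20 + 4))*(-1*(-12075)) = ((-139 - 28)/24)*12075 = ((1/24)*(-167))*12075 = -167/24*12075 = -672175/8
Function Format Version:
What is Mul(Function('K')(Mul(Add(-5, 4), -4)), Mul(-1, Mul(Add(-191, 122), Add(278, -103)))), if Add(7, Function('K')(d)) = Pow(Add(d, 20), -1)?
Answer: Rational(-672175, 8) ≈ -84022.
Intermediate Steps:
Function('K')(d) = Add(-7, Pow(Add(20, d), -1)) (Function('K')(d) = Add(-7, Pow(Add(d, 20), -1)) = Add(-7, Pow(Add(20, d), -1)))
Mul(Function('K')(Mul(Add(-5, 4), -4)), Mul(-1, Mul(Add(-191, 122), Add(278, -103)))) = Mul(Mul(Pow(Add(20, Mul(Add(-5, 4), -4)), -1), Add(-139, Mul(-7, Mul(Add(-5, 4), -4)))), Mul(-1, Mul(Add(-191, 122), Add(278, -103)))) = Mul(Mul(Pow(Add(20, Mul(-1, -4)), -1), Add(-139, Mul(-7, Mul(-1, -4)))), Mul(-1, Mul(-69, 175))) = Mul(Mul(Pow(Add(20, 4), -1), Add(-139, Mul(-7, 4))), Mul(-1, -12075)) = Mul(Mul(Pow(24, -1), Add(-139, -28)), 12075) = Mul(Mul(Rational(1, 24), -167), 12075) = Mul(Rational(-167, 24), 12075) = Rational(-672175, 8)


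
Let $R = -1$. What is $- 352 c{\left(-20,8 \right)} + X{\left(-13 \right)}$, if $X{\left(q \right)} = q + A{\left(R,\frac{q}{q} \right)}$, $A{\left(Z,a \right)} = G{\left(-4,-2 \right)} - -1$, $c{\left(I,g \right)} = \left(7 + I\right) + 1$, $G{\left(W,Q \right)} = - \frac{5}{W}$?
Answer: $\frac{16853}{4} \approx 4213.3$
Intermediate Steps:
$c{\left(I,g \right)} = 8 + I$
$A{\left(Z,a \right)} = \frac{9}{4}$ ($A{\left(Z,a \right)} = - \frac{5}{-4} - -1 = \left(-5\right) \left(- \frac{1}{4}\right) + 1 = \frac{5}{4} + 1 = \frac{9}{4}$)
$X{\left(q \right)} = \frac{9}{4} + q$ ($X{\left(q \right)} = q + \frac{9}{4} = \frac{9}{4} + q$)
$- 352 c{\left(-20,8 \right)} + X{\left(-13 \right)} = - 352 \left(8 - 20\right) + \left(\frac{9}{4} - 13\right) = \left(-352\right) \left(-12\right) - \frac{43}{4} = 4224 - \frac{43}{4} = \frac{16853}{4}$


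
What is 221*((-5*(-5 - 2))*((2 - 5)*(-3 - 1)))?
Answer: 92820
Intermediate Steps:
221*((-5*(-5 - 2))*((2 - 5)*(-3 - 1))) = 221*((-5*(-7))*(-3*(-4))) = 221*(35*12) = 221*420 = 92820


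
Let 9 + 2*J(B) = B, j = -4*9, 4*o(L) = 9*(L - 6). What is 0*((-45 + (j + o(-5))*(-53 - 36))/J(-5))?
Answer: 0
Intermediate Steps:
o(L) = -27/2 + 9*L/4 (o(L) = (9*(L - 6))/4 = (9*(-6 + L))/4 = (-54 + 9*L)/4 = -27/2 + 9*L/4)
j = -36
J(B) = -9/2 + B/2
0*((-45 + (j + o(-5))*(-53 - 36))/J(-5)) = 0*((-45 + (-36 + (-27/2 + (9/4)*(-5)))*(-53 - 36))/(-9/2 + (1/2)*(-5))) = 0*((-45 + (-36 + (-27/2 - 45/4))*(-89))/(-9/2 - 5/2)) = 0*((-45 + (-36 - 99/4)*(-89))/(-7)) = 0*((-45 - 243/4*(-89))*(-1/7)) = 0*((-45 + 21627/4)*(-1/7)) = 0*((21447/4)*(-1/7)) = 0*(-21447/28) = 0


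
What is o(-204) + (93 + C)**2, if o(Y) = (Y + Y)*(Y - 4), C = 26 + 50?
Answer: 113425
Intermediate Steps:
C = 76
o(Y) = 2*Y*(-4 + Y) (o(Y) = (2*Y)*(-4 + Y) = 2*Y*(-4 + Y))
o(-204) + (93 + C)**2 = 2*(-204)*(-4 - 204) + (93 + 76)**2 = 2*(-204)*(-208) + 169**2 = 84864 + 28561 = 113425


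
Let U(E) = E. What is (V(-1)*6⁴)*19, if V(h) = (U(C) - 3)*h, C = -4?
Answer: 172368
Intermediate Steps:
V(h) = -7*h (V(h) = (-4 - 3)*h = -7*h)
(V(-1)*6⁴)*19 = (-7*(-1)*6⁴)*19 = (7*1296)*19 = 9072*19 = 172368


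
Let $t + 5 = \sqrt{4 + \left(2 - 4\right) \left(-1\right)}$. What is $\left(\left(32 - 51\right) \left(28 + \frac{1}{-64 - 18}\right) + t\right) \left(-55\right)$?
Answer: $\frac{2420825}{82} - 55 \sqrt{6} \approx 29388.0$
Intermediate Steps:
$t = -5 + \sqrt{6}$ ($t = -5 + \sqrt{4 + \left(2 - 4\right) \left(-1\right)} = -5 + \sqrt{4 - -2} = -5 + \sqrt{4 + 2} = -5 + \sqrt{6} \approx -2.5505$)
$\left(\left(32 - 51\right) \left(28 + \frac{1}{-64 - 18}\right) + t\right) \left(-55\right) = \left(\left(32 - 51\right) \left(28 + \frac{1}{-64 - 18}\right) - \left(5 - \sqrt{6}\right)\right) \left(-55\right) = \left(- 19 \left(28 + \frac{1}{-82}\right) - \left(5 - \sqrt{6}\right)\right) \left(-55\right) = \left(- 19 \left(28 - \frac{1}{82}\right) - \left(5 - \sqrt{6}\right)\right) \left(-55\right) = \left(\left(-19\right) \frac{2295}{82} - \left(5 - \sqrt{6}\right)\right) \left(-55\right) = \left(- \frac{43605}{82} - \left(5 - \sqrt{6}\right)\right) \left(-55\right) = \left(- \frac{44015}{82} + \sqrt{6}\right) \left(-55\right) = \frac{2420825}{82} - 55 \sqrt{6}$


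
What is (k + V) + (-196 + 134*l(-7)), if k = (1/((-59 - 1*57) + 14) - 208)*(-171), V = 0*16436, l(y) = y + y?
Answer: 1138921/34 ≈ 33498.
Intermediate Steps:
l(y) = 2*y
V = 0
k = 1209369/34 (k = (1/((-59 - 57) + 14) - 208)*(-171) = (1/(-116 + 14) - 208)*(-171) = (1/(-102) - 208)*(-171) = (-1/102 - 208)*(-171) = -21217/102*(-171) = 1209369/34 ≈ 35570.)
(k + V) + (-196 + 134*l(-7)) = (1209369/34 + 0) + (-196 + 134*(2*(-7))) = 1209369/34 + (-196 + 134*(-14)) = 1209369/34 + (-196 - 1876) = 1209369/34 - 2072 = 1138921/34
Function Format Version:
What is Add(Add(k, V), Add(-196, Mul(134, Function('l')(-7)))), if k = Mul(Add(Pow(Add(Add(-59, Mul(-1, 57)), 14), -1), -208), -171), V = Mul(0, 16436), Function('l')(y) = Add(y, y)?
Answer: Rational(1138921, 34) ≈ 33498.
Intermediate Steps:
Function('l')(y) = Mul(2, y)
V = 0
k = Rational(1209369, 34) (k = Mul(Add(Pow(Add(Add(-59, -57), 14), -1), -208), -171) = Mul(Add(Pow(Add(-116, 14), -1), -208), -171) = Mul(Add(Pow(-102, -1), -208), -171) = Mul(Add(Rational(-1, 102), -208), -171) = Mul(Rational(-21217, 102), -171) = Rational(1209369, 34) ≈ 35570.)
Add(Add(k, V), Add(-196, Mul(134, Function('l')(-7)))) = Add(Add(Rational(1209369, 34), 0), Add(-196, Mul(134, Mul(2, -7)))) = Add(Rational(1209369, 34), Add(-196, Mul(134, -14))) = Add(Rational(1209369, 34), Add(-196, -1876)) = Add(Rational(1209369, 34), -2072) = Rational(1138921, 34)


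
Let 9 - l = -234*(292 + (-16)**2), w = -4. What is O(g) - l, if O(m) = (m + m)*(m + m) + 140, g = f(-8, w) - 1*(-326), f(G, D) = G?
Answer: 276395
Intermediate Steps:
g = 318 (g = -8 - 1*(-326) = -8 + 326 = 318)
O(m) = 140 + 4*m**2 (O(m) = (2*m)*(2*m) + 140 = 4*m**2 + 140 = 140 + 4*m**2)
l = 128241 (l = 9 - (-234)*(292 + (-16)**2) = 9 - (-234)*(292 + 256) = 9 - (-234)*548 = 9 - 1*(-128232) = 9 + 128232 = 128241)
O(g) - l = (140 + 4*318**2) - 1*128241 = (140 + 4*101124) - 128241 = (140 + 404496) - 128241 = 404636 - 128241 = 276395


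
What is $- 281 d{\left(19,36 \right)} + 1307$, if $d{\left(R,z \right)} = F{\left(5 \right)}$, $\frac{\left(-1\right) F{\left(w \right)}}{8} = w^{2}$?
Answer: $57507$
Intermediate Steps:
$F{\left(w \right)} = - 8 w^{2}$
$d{\left(R,z \right)} = -200$ ($d{\left(R,z \right)} = - 8 \cdot 5^{2} = \left(-8\right) 25 = -200$)
$- 281 d{\left(19,36 \right)} + 1307 = \left(-281\right) \left(-200\right) + 1307 = 56200 + 1307 = 57507$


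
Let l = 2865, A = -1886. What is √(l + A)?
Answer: √979 ≈ 31.289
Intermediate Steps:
√(l + A) = √(2865 - 1886) = √979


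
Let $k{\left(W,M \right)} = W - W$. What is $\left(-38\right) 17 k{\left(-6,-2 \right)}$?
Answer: $0$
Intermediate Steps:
$k{\left(W,M \right)} = 0$
$\left(-38\right) 17 k{\left(-6,-2 \right)} = \left(-38\right) 17 \cdot 0 = \left(-646\right) 0 = 0$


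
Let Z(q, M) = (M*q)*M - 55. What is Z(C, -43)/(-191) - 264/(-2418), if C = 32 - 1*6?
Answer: -19343253/76973 ≈ -251.30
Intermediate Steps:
C = 26 (C = 32 - 6 = 26)
Z(q, M) = -55 + q*M² (Z(q, M) = q*M² - 55 = -55 + q*M²)
Z(C, -43)/(-191) - 264/(-2418) = (-55 + 26*(-43)²)/(-191) - 264/(-2418) = (-55 + 26*1849)*(-1/191) - 264*(-1/2418) = (-55 + 48074)*(-1/191) + 44/403 = 48019*(-1/191) + 44/403 = -48019/191 + 44/403 = -19343253/76973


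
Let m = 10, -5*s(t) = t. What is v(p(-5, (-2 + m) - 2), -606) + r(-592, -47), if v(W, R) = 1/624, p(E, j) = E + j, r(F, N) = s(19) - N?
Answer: 134789/3120 ≈ 43.202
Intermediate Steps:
s(t) = -t/5
r(F, N) = -19/5 - N (r(F, N) = -⅕*19 - N = -19/5 - N)
v(W, R) = 1/624
v(p(-5, (-2 + m) - 2), -606) + r(-592, -47) = 1/624 + (-19/5 - 1*(-47)) = 1/624 + (-19/5 + 47) = 1/624 + 216/5 = 134789/3120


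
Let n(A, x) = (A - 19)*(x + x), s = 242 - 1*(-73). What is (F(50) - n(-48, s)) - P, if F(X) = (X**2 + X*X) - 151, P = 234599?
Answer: -187540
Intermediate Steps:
F(X) = -151 + 2*X**2 (F(X) = (X**2 + X**2) - 151 = 2*X**2 - 151 = -151 + 2*X**2)
s = 315 (s = 242 + 73 = 315)
n(A, x) = 2*x*(-19 + A) (n(A, x) = (-19 + A)*(2*x) = 2*x*(-19 + A))
(F(50) - n(-48, s)) - P = ((-151 + 2*50**2) - 2*315*(-19 - 48)) - 1*234599 = ((-151 + 2*2500) - 2*315*(-67)) - 234599 = ((-151 + 5000) - 1*(-42210)) - 234599 = (4849 + 42210) - 234599 = 47059 - 234599 = -187540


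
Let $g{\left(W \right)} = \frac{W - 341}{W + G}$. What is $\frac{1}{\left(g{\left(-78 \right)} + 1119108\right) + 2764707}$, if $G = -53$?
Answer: $\frac{131}{508780184} \approx 2.5748 \cdot 10^{-7}$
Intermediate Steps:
$g{\left(W \right)} = \frac{-341 + W}{-53 + W}$ ($g{\left(W \right)} = \frac{W - 341}{W - 53} = \frac{-341 + W}{-53 + W}$)
$\frac{1}{\left(g{\left(-78 \right)} + 1119108\right) + 2764707} = \frac{1}{\left(\frac{-341 - 78}{-53 - 78} + 1119108\right) + 2764707} = \frac{1}{\left(\frac{1}{-131} \left(-419\right) + 1119108\right) + 2764707} = \frac{1}{\left(\left(- \frac{1}{131}\right) \left(-419\right) + 1119108\right) + 2764707} = \frac{1}{\left(\frac{419}{131} + 1119108\right) + 2764707} = \frac{1}{\frac{146603567}{131} + 2764707} = \frac{1}{\frac{508780184}{131}} = \frac{131}{508780184}$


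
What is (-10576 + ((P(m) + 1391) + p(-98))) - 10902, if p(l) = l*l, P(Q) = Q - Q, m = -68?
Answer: -10483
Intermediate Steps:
P(Q) = 0
p(l) = l²
(-10576 + ((P(m) + 1391) + p(-98))) - 10902 = (-10576 + ((0 + 1391) + (-98)²)) - 10902 = (-10576 + (1391 + 9604)) - 10902 = (-10576 + 10995) - 10902 = 419 - 10902 = -10483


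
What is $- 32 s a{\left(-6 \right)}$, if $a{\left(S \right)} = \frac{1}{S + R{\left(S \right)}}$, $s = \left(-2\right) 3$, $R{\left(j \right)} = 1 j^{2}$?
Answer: $\frac{32}{5} \approx 6.4$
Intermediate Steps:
$R{\left(j \right)} = j^{2}$
$s = -6$
$a{\left(S \right)} = \frac{1}{S + S^{2}}$
$- 32 s a{\left(-6 \right)} = \left(-32\right) \left(-6\right) \frac{1}{\left(-6\right) \left(1 - 6\right)} = 192 \left(- \frac{1}{6 \left(-5\right)}\right) = 192 \left(\left(- \frac{1}{6}\right) \left(- \frac{1}{5}\right)\right) = 192 \cdot \frac{1}{30} = \frac{32}{5}$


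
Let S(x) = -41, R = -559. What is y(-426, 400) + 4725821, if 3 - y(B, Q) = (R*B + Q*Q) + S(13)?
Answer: 4327731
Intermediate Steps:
y(B, Q) = 44 - Q**2 + 559*B (y(B, Q) = 3 - ((-559*B + Q*Q) - 41) = 3 - ((-559*B + Q**2) - 41) = 3 - ((Q**2 - 559*B) - 41) = 3 - (-41 + Q**2 - 559*B) = 3 + (41 - Q**2 + 559*B) = 44 - Q**2 + 559*B)
y(-426, 400) + 4725821 = (44 - 1*400**2 + 559*(-426)) + 4725821 = (44 - 1*160000 - 238134) + 4725821 = (44 - 160000 - 238134) + 4725821 = -398090 + 4725821 = 4327731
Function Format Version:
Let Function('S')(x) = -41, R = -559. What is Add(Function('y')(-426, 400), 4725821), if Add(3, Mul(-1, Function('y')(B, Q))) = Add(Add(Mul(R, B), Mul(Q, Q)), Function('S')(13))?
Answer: 4327731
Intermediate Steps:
Function('y')(B, Q) = Add(44, Mul(-1, Pow(Q, 2)), Mul(559, B)) (Function('y')(B, Q) = Add(3, Mul(-1, Add(Add(Mul(-559, B), Mul(Q, Q)), -41))) = Add(3, Mul(-1, Add(Add(Mul(-559, B), Pow(Q, 2)), -41))) = Add(3, Mul(-1, Add(Add(Pow(Q, 2), Mul(-559, B)), -41))) = Add(3, Mul(-1, Add(-41, Pow(Q, 2), Mul(-559, B)))) = Add(3, Add(41, Mul(-1, Pow(Q, 2)), Mul(559, B))) = Add(44, Mul(-1, Pow(Q, 2)), Mul(559, B)))
Add(Function('y')(-426, 400), 4725821) = Add(Add(44, Mul(-1, Pow(400, 2)), Mul(559, -426)), 4725821) = Add(Add(44, Mul(-1, 160000), -238134), 4725821) = Add(Add(44, -160000, -238134), 4725821) = Add(-398090, 4725821) = 4327731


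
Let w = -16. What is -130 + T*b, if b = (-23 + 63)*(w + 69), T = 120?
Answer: 254270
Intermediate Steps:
b = 2120 (b = (-23 + 63)*(-16 + 69) = 40*53 = 2120)
-130 + T*b = -130 + 120*2120 = -130 + 254400 = 254270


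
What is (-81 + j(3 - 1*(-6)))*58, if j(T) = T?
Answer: -4176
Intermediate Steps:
(-81 + j(3 - 1*(-6)))*58 = (-81 + (3 - 1*(-6)))*58 = (-81 + (3 + 6))*58 = (-81 + 9)*58 = -72*58 = -4176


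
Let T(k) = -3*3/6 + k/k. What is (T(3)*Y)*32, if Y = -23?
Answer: 368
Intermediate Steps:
T(k) = -1/2 (T(k) = -9*1/6 + 1 = -3/2 + 1 = -1/2)
(T(3)*Y)*32 = -1/2*(-23)*32 = (23/2)*32 = 368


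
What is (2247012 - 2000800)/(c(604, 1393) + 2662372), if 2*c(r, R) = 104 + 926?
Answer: 246212/2662887 ≈ 0.092461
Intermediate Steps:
c(r, R) = 515 (c(r, R) = (104 + 926)/2 = (½)*1030 = 515)
(2247012 - 2000800)/(c(604, 1393) + 2662372) = (2247012 - 2000800)/(515 + 2662372) = 246212/2662887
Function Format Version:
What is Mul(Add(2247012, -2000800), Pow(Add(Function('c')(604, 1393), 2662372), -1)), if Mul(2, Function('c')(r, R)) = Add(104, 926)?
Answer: Rational(246212, 2662887) ≈ 0.092461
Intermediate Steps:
Function('c')(r, R) = 515 (Function('c')(r, R) = Mul(Rational(1, 2), Add(104, 926)) = Mul(Rational(1, 2), 1030) = 515)
Mul(Add(2247012, -2000800), Pow(Add(Function('c')(604, 1393), 2662372), -1)) = Mul(Add(2247012, -2000800), Pow(Add(515, 2662372), -1)) = Mul(246212, Pow(2662887, -1)) = Mul(246212, Rational(1, 2662887)) = Rational(246212, 2662887)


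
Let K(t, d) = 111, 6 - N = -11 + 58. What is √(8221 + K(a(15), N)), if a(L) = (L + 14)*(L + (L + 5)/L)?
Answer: 2*√2083 ≈ 91.280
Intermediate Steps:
N = -41 (N = 6 - (-11 + 58) = 6 - 1*47 = 6 - 47 = -41)
a(L) = (14 + L)*(L + (5 + L)/L)
√(8221 + K(a(15), N)) = √(8221 + 111) = √8332 = 2*√2083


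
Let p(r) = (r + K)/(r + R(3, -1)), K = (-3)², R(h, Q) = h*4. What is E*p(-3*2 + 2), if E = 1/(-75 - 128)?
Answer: -5/1624 ≈ -0.0030788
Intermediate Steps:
R(h, Q) = 4*h
K = 9
E = -1/203 (E = 1/(-203) = -1/203 ≈ -0.0049261)
p(r) = (9 + r)/(12 + r) (p(r) = (r + 9)/(r + 4*3) = (9 + r)/(r + 12) = (9 + r)/(12 + r))
E*p(-3*2 + 2) = -(9 + (-3*2 + 2))/(203*(12 + (-3*2 + 2))) = -(9 + (-6 + 2))/(203*(12 + (-6 + 2))) = -(9 - 4)/(203*(12 - 4)) = -5/(203*8) = -5/1624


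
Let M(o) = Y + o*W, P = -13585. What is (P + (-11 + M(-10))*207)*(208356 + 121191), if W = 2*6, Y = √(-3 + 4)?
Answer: -13345005765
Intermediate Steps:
Y = 1 (Y = √1 = 1)
W = 12
M(o) = 1 + 12*o (M(o) = 1 + o*12 = 1 + 12*o)
(P + (-11 + M(-10))*207)*(208356 + 121191) = (-13585 + (-11 + (1 + 12*(-10)))*207)*(208356 + 121191) = (-13585 + (-11 + (1 - 120))*207)*329547 = (-13585 + (-11 - 119)*207)*329547 = (-13585 - 130*207)*329547 = (-13585 - 26910)*329547 = -40495*329547 = -13345005765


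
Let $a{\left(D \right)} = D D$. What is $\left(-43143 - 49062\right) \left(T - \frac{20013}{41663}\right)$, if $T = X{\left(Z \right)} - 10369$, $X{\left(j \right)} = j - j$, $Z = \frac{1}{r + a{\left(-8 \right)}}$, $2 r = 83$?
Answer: $\frac{58323194100}{61} \approx 9.5612 \cdot 10^{8}$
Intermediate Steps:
$r = \frac{83}{2}$ ($r = \frac{1}{2} \cdot 83 = \frac{83}{2} \approx 41.5$)
$a{\left(D \right)} = D^{2}$
$Z = \frac{2}{211}$ ($Z = \frac{1}{\frac{83}{2} + \left(-8\right)^{2}} = \frac{1}{\frac{83}{2} + 64} = \frac{1}{\frac{211}{2}} = \frac{2}{211} \approx 0.0094787$)
$X{\left(j \right)} = 0$
$T = -10369$ ($T = 0 - 10369 = -10369$)
$\left(-43143 - 49062\right) \left(T - \frac{20013}{41663}\right) = \left(-43143 - 49062\right) \left(-10369 - \frac{20013}{41663}\right) = - 92205 \left(-10369 - \frac{20013}{41663}\right) = \left(-92205\right) \left(- \frac{432023660}{41663}\right) = \frac{58323194100}{61}$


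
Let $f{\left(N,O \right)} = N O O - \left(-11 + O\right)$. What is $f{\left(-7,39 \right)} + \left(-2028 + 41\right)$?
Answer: $-12662$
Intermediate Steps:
$f{\left(N,O \right)} = 11 - O + N O^{2}$ ($f{\left(N,O \right)} = N O^{2} - \left(-11 + O\right) = 11 - O + N O^{2}$)
$f{\left(-7,39 \right)} + \left(-2028 + 41\right) = \left(11 - 39 - 7 \cdot 39^{2}\right) + \left(-2028 + 41\right) = \left(11 - 39 - 10647\right) - 1987 = -10675 - 1987 = -12662$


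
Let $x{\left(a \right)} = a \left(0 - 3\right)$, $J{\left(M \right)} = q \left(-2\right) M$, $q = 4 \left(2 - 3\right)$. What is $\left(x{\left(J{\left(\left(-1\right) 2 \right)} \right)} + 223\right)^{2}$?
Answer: $73441$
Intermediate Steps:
$q = -4$ ($q = 4 \left(-1\right) = -4$)
$J{\left(M \right)} = 8 M$ ($J{\left(M \right)} = \left(-4\right) \left(-2\right) M = 8 M$)
$x{\left(a \right)} = - 3 a$ ($x{\left(a \right)} = a \left(-3\right) = - 3 a$)
$\left(x{\left(J{\left(\left(-1\right) 2 \right)} \right)} + 223\right)^{2} = \left(- 3 \cdot 8 \left(\left(-1\right) 2\right) + 223\right)^{2} = \left(- 3 \cdot 8 \left(-2\right) + 223\right)^{2} = \left(\left(-3\right) \left(-16\right) + 223\right)^{2} = \left(48 + 223\right)^{2} = 271^{2} = 73441$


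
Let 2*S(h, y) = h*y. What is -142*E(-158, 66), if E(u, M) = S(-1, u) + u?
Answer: 11218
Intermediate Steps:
S(h, y) = h*y/2 (S(h, y) = (h*y)/2 = h*y/2)
E(u, M) = u/2 (E(u, M) = (1/2)*(-1)*u + u = -u/2 + u = u/2)
-142*E(-158, 66) = -71*(-158) = -142*(-79) = 11218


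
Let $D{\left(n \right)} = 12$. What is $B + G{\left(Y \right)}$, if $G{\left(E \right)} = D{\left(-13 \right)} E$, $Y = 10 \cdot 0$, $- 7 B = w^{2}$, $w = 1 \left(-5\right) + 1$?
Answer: $- \frac{16}{7} \approx -2.2857$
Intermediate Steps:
$w = -4$ ($w = -5 + 1 = -4$)
$B = - \frac{16}{7}$ ($B = - \frac{\left(-4\right)^{2}}{7} = \left(- \frac{1}{7}\right) 16 = - \frac{16}{7} \approx -2.2857$)
$Y = 0$
$G{\left(E \right)} = 12 E$
$B + G{\left(Y \right)} = - \frac{16}{7} + 12 \cdot 0 = - \frac{16}{7} + 0 = - \frac{16}{7}$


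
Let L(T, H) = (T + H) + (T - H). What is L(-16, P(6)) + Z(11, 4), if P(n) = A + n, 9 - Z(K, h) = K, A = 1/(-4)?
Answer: -34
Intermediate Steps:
A = -¼ ≈ -0.25000
Z(K, h) = 9 - K
P(n) = -¼ + n
L(T, H) = 2*T (L(T, H) = (H + T) + (T - H) = 2*T)
L(-16, P(6)) + Z(11, 4) = 2*(-16) + (9 - 1*11) = -32 + (9 - 11) = -32 - 2 = -34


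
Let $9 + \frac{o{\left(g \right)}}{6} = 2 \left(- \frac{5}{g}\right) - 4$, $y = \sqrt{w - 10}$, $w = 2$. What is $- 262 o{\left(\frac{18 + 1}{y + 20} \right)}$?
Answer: $\frac{702684}{19} + \frac{31440 i \sqrt{2}}{19} \approx 36983.0 + 2340.2 i$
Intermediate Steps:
$y = 2 i \sqrt{2}$ ($y = \sqrt{2 - 10} = \sqrt{-8} = 2 i \sqrt{2} \approx 2.8284 i$)
$o{\left(g \right)} = -78 - \frac{60}{g}$ ($o{\left(g \right)} = -54 + 6 \left(2 \left(- \frac{5}{g}\right) - 4\right) = -54 + 6 \left(- \frac{10}{g} - 4\right) = -54 + 6 \left(-4 - \frac{10}{g}\right) = -54 - \left(24 + \frac{60}{g}\right) = -78 - \frac{60}{g}$)
$- 262 o{\left(\frac{18 + 1}{y + 20} \right)} = - 262 \left(-78 - \frac{60}{\left(18 + 1\right) \frac{1}{2 i \sqrt{2} + 20}}\right) = - 262 \left(-78 - \frac{60}{19 \frac{1}{20 + 2 i \sqrt{2}}}\right) = - 262 \left(-78 - 60 \left(\frac{20}{19} + \frac{2 i \sqrt{2}}{19}\right)\right) = - 262 \left(-78 - \left(\frac{1200}{19} + \frac{120 i \sqrt{2}}{19}\right)\right) = - 262 \left(- \frac{2682}{19} - \frac{120 i \sqrt{2}}{19}\right) = \frac{702684}{19} + \frac{31440 i \sqrt{2}}{19}$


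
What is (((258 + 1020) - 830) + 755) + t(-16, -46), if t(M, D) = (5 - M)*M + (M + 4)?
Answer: 855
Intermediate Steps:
t(M, D) = 4 + M + M*(5 - M) (t(M, D) = M*(5 - M) + (4 + M) = 4 + M + M*(5 - M))
(((258 + 1020) - 830) + 755) + t(-16, -46) = (((258 + 1020) - 830) + 755) + (4 - 1*(-16)² + 6*(-16)) = ((1278 - 830) + 755) + (4 - 1*256 - 96) = (448 + 755) + (4 - 256 - 96) = 1203 - 348 = 855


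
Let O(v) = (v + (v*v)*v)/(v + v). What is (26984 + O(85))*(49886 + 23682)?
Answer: 2250960096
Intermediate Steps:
O(v) = (v + v³)/(2*v) (O(v) = (v + v²*v)/((2*v)) = (v + v³)*(1/(2*v)) = (v + v³)/(2*v))
(26984 + O(85))*(49886 + 23682) = (26984 + (½ + (½)*85²))*(49886 + 23682) = (26984 + (½ + (½)*7225))*73568 = (26984 + (½ + 7225/2))*73568 = (26984 + 3613)*73568 = 30597*73568 = 2250960096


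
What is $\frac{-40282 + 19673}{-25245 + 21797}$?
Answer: $\frac{20609}{3448} \approx 5.9771$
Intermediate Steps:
$\frac{-40282 + 19673}{-25245 + 21797} = - \frac{20609}{-3448} = \left(-20609\right) \left(- \frac{1}{3448}\right) = \frac{20609}{3448}$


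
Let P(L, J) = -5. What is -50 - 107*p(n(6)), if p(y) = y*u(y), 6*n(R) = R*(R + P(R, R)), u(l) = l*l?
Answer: -157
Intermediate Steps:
u(l) = l**2
n(R) = R*(-5 + R)/6 (n(R) = (R*(R - 5))/6 = (R*(-5 + R))/6 = R*(-5 + R)/6)
p(y) = y**3 (p(y) = y*y**2 = y**3)
-50 - 107*p(n(6)) = -50 - 107*(-5 + 6)**3 = -50 - 107*1**3 = -50 - 107*1 = -50 - 107 = -157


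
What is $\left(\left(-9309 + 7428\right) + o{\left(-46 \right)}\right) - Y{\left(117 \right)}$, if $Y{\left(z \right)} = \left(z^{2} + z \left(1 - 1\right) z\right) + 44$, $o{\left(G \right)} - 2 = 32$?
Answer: $-15580$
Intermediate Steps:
$o{\left(G \right)} = 34$ ($o{\left(G \right)} = 2 + 32 = 34$)
$Y{\left(z \right)} = 44 + z^{2}$ ($Y{\left(z \right)} = \left(z^{2} + z 0 z\right) + 44 = \left(z^{2} + 0 z\right) + 44 = \left(z^{2} + 0\right) + 44 = z^{2} + 44 = 44 + z^{2}$)
$\left(\left(-9309 + 7428\right) + o{\left(-46 \right)}\right) - Y{\left(117 \right)} = \left(\left(-9309 + 7428\right) + 34\right) - \left(44 + 117^{2}\right) = \left(-1881 + 34\right) - \left(44 + 13689\right) = -1847 - 13733 = -15580$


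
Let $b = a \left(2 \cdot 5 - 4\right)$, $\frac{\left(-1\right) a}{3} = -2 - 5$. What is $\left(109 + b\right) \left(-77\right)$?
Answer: $-18095$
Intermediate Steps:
$a = 21$ ($a = - 3 \left(-2 - 5\right) = \left(-3\right) \left(-7\right) = 21$)
$b = 126$ ($b = 21 \left(2 \cdot 5 - 4\right) = 21 \left(10 - 4\right) = 21 \cdot 6 = 126$)
$\left(109 + b\right) \left(-77\right) = \left(109 + 126\right) \left(-77\right) = 235 \left(-77\right) = -18095$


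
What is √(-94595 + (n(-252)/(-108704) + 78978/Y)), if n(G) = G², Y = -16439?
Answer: I*√1180034747843410468238/111686566 ≈ 307.57*I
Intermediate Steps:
√(-94595 + (n(-252)/(-108704) + 78978/Y)) = √(-94595 + ((-252)²/(-108704) + 78978/(-16439))) = √(-94595 + (63504*(-1/108704) + 78978*(-1/16439))) = √(-94595 + (-3969/6794 - 78978/16439)) = √(-94595 - 601822923/111686566) = √(-10565592533693/111686566) = I*√1180034747843410468238/111686566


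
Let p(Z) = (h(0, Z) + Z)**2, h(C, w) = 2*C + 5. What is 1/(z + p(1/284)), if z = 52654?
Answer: 80656/4248880265 ≈ 1.8983e-5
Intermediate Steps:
h(C, w) = 5 + 2*C
p(Z) = (5 + Z)**2 (p(Z) = ((5 + 2*0) + Z)**2 = ((5 + 0) + Z)**2 = (5 + Z)**2)
1/(z + p(1/284)) = 1/(52654 + (5 + 1/284)**2) = 1/(52654 + (1421/284)**2) = 1/(52654 + 2019241/80656) = 1/(4248880265/80656) = 80656/4248880265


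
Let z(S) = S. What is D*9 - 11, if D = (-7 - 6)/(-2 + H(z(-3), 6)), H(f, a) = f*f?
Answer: -194/7 ≈ -27.714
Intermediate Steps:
H(f, a) = f²
D = -13/7 (D = (-7 - 6)/(-2 + (-3)²) = -13/(-2 + 9) = -13/7 ≈ -1.8571)
D*9 - 11 = -13/7*9 - 11 = -117/7 - 11 = -194/7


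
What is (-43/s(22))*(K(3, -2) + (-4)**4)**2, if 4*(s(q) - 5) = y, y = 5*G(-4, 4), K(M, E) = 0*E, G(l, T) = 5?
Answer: -11272192/45 ≈ -2.5049e+5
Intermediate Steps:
K(M, E) = 0
y = 25 (y = 5*5 = 25)
s(q) = 45/4 (s(q) = 5 + (1/4)*25 = 5 + 25/4 = 45/4)
(-43/s(22))*(K(3, -2) + (-4)**4)**2 = (-43/45/4)*(0 + (-4)**4)**2 = (-43*4/45)*(0 + 256)**2 = -172/45*256**2 = -172/45*65536 = -11272192/45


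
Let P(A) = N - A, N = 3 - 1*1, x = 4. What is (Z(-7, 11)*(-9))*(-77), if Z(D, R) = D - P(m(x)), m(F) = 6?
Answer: -2079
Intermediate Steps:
N = 2 (N = 3 - 1 = 2)
P(A) = 2 - A
Z(D, R) = 4 + D (Z(D, R) = D - (2 - 1*6) = D - (2 - 6) = D - 1*(-4) = D + 4 = 4 + D)
(Z(-7, 11)*(-9))*(-77) = ((4 - 7)*(-9))*(-77) = -3*(-9)*(-77) = 27*(-77) = -2079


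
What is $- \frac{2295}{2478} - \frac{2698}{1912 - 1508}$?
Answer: $- \frac{317201}{41713} \approx -7.6044$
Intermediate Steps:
$- \frac{2295}{2478} - \frac{2698}{1912 - 1508} = \left(-2295\right) \frac{1}{2478} - \frac{2698}{1912 - 1508} = - \frac{765}{826} - \frac{2698}{404} = - \frac{765}{826} - \frac{1349}{202} = - \frac{317201}{41713}$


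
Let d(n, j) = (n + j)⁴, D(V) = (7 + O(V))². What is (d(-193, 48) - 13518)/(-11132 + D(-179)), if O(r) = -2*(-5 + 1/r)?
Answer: -14163310945387/347408387 ≈ -40769.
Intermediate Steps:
O(r) = 10 - 2/r
D(V) = (17 - 2/V)² (D(V) = (7 + (10 - 2/V))² = (17 - 2/V)²)
d(n, j) = (j + n)⁴
(d(-193, 48) - 13518)/(-11132 + D(-179)) = ((48 - 193)⁴ - 13518)/(-11132 + (-2 + 17*(-179))²/(-179)²) = ((-145)⁴ - 13518)/(-11132 + (-2 - 3043)²/32041) = (442050625 - 13518)/(-11132 + (1/32041)*(-3045)²) = 442037107/(-11132 + (1/32041)*9272025) = 442037107/(-11132 + 9272025/32041) = 442037107/(-347408387/32041) = 442037107*(-32041/347408387) = -14163310945387/347408387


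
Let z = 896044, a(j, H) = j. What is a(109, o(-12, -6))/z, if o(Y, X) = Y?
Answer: 109/896044 ≈ 0.00012165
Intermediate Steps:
a(109, o(-12, -6))/z = 109/896044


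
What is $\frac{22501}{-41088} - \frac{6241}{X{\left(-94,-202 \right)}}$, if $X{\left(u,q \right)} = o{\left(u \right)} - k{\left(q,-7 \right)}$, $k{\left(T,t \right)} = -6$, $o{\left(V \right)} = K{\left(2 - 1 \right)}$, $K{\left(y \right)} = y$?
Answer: $- \frac{256587715}{287616} \approx -892.12$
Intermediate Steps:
$o{\left(V \right)} = 1$ ($o{\left(V \right)} = 2 - 1 = 1$)
$X{\left(u,q \right)} = 7$ ($X{\left(u,q \right)} = 1 - -6 = 1 + 6 = 7$)
$\frac{22501}{-41088} - \frac{6241}{X{\left(-94,-202 \right)}} = \frac{22501}{-41088} - \frac{6241}{7} = 22501 \left(- \frac{1}{41088}\right) - \frac{6241}{7} = - \frac{22501}{41088} - \frac{6241}{7} = - \frac{256587715}{287616}$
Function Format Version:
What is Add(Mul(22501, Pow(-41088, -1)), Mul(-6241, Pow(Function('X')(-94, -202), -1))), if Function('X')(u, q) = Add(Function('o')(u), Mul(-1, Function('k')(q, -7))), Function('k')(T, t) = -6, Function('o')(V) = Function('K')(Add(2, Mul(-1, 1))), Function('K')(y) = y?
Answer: Rational(-256587715, 287616) ≈ -892.12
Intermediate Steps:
Function('o')(V) = 1 (Function('o')(V) = Add(2, Mul(-1, 1)) = Add(2, -1) = 1)
Function('X')(u, q) = 7 (Function('X')(u, q) = Add(1, Mul(-1, -6)) = Add(1, 6) = 7)
Add(Mul(22501, Pow(-41088, -1)), Mul(-6241, Pow(Function('X')(-94, -202), -1))) = Add(Mul(22501, Pow(-41088, -1)), Mul(-6241, Pow(7, -1))) = Add(Mul(22501, Rational(-1, 41088)), Mul(-6241, Rational(1, 7))) = Add(Rational(-22501, 41088), Rational(-6241, 7)) = Rational(-256587715, 287616)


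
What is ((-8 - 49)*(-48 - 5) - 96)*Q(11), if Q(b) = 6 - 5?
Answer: 2925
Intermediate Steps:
Q(b) = 1
((-8 - 49)*(-48 - 5) - 96)*Q(11) = ((-8 - 49)*(-48 - 5) - 96)*1 = (-57*(-53) - 96)*1 = (3021 - 96)*1 = 2925*1 = 2925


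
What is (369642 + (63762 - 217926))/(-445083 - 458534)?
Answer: -215478/903617 ≈ -0.23846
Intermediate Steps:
(369642 + (63762 - 217926))/(-445083 - 458534) = (369642 - 154164)/(-903617) = 215478*(-1/903617) = -215478/903617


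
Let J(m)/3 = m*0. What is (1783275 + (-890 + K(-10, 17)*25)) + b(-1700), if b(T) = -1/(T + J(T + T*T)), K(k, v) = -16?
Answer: 3029374501/1700 ≈ 1.7820e+6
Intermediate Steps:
J(m) = 0 (J(m) = 3*(m*0) = 3*0 = 0)
b(T) = -1/T (b(T) = -1/(T + 0) = -1/T)
(1783275 + (-890 + K(-10, 17)*25)) + b(-1700) = (1783275 + (-890 - 16*25)) - 1/(-1700) = (1783275 + (-890 - 400)) - 1*(-1/1700) = (1783275 - 1290) + 1/1700 = 1781985 + 1/1700 = 3029374501/1700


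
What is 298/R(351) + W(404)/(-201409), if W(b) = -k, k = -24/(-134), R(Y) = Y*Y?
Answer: 309446962/127886457231 ≈ 0.0024197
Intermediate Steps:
R(Y) = Y²
k = 12/67 (k = -24*(-1/134) = 12/67 ≈ 0.17910)
W(b) = -12/67 (W(b) = -1*12/67 = -12/67)
298/R(351) + W(404)/(-201409) = 298/(351²) - 12/67/(-201409) = 298/123201 - 12/67*(-1/201409) = 298*(1/123201) + 12/13494403 = 298/123201 + 12/13494403 = 309446962/127886457231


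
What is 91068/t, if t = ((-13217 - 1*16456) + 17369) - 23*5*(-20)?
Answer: -22767/2501 ≈ -9.1032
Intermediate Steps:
t = -10004 (t = ((-13217 - 16456) + 17369) - 115*(-20) = (-29673 + 17369) + 2300 = -12304 + 2300 = -10004)
91068/t = 91068/(-10004) = 91068*(-1/10004) = -22767/2501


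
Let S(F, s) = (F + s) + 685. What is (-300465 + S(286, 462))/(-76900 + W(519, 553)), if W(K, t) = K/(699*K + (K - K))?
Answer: 209023368/53753099 ≈ 3.8886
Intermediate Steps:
W(K, t) = 1/699 (W(K, t) = K/(699*K + 0) = K/((699*K)) = K*(1/(699*K)) = 1/699)
S(F, s) = 685 + F + s
(-300465 + S(286, 462))/(-76900 + W(519, 553)) = (-300465 + (685 + 286 + 462))/(-76900 + 1/699) = (-300465 + 1433)/(-53753099/699) = -299032*(-699/53753099) = 209023368/53753099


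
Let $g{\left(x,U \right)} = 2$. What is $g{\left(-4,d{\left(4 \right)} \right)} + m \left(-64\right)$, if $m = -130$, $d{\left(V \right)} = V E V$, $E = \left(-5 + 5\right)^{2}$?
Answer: $8322$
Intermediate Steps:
$E = 0$ ($E = 0^{2} = 0$)
$d{\left(V \right)} = 0$ ($d{\left(V \right)} = V 0 V = 0 V = 0$)
$g{\left(-4,d{\left(4 \right)} \right)} + m \left(-64\right) = 2 - -8320 = 2 + 8320 = 8322$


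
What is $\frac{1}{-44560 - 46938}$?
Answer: $- \frac{1}{91498} \approx -1.0929 \cdot 10^{-5}$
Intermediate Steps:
$\frac{1}{-44560 - 46938} = \frac{1}{-91498} = - \frac{1}{91498}$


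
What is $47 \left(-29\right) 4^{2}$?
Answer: $-21808$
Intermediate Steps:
$47 \left(-29\right) 4^{2} = \left(-1363\right) 16 = -21808$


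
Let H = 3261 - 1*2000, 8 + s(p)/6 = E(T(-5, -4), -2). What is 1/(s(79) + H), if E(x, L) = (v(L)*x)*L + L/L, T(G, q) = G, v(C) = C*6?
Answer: 1/499 ≈ 0.0020040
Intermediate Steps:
v(C) = 6*C
E(x, L) = 1 + 6*x*L**2 (E(x, L) = ((6*L)*x)*L + L/L = (6*L*x)*L + 1 = 6*x*L**2 + 1 = 1 + 6*x*L**2)
s(p) = -762 (s(p) = -48 + 6*(1 + 6*(-5)*(-2)**2) = -48 + 6*(1 + 6*(-5)*4) = -48 + 6*(1 - 120) = -48 + 6*(-119) = -48 - 714 = -762)
H = 1261 (H = 3261 - 2000 = 1261)
1/(s(79) + H) = 1/(-762 + 1261) = 1/499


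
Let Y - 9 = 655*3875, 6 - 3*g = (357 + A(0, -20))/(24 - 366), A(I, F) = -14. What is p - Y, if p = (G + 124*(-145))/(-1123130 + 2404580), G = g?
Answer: -667411323983377/262953540 ≈ -2.5381e+6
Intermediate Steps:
g = 2395/1026 (g = 2 - (357 - 14)/(3*(24 - 366)) = 2 - 343/(3*(-342)) = 2 - 343*(-1)/(3*342) = 2 - 1/3*(-343/342) = 2 + 343/1026 = 2395/1026 ≈ 2.3343)
G = 2395/1026 ≈ 2.3343
Y = 2538134 (Y = 9 + 655*3875 = 9 + 2538125 = 2538134)
p = -3689017/262953540 (p = (2395/1026 + 124*(-145))/(-1123130 + 2404580) = (2395/1026 - 17980)/1281450 = -18445085/1026*1/1281450 = -3689017/262953540 ≈ -0.014029)
p - Y = -3689017/262953540 - 1*2538134 = -3689017/262953540 - 2538134 = -667411323983377/262953540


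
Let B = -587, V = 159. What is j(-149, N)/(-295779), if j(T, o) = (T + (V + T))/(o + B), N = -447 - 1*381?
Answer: -139/418527285 ≈ -3.3212e-7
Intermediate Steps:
N = -828 (N = -447 - 381 = -828)
j(T, o) = (159 + 2*T)/(-587 + o) (j(T, o) = (T + (159 + T))/(o - 587) = (159 + 2*T)/(-587 + o))
j(-149, N)/(-295779) = ((159 + 2*(-149))/(-587 - 828))/(-295779) = ((159 - 298)/(-1415))*(-1/295779) = -1/1415*(-139)*(-1/295779) = (139/1415)*(-1/295779) = -139/418527285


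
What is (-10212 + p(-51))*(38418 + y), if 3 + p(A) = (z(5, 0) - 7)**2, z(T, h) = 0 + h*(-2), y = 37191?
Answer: -768641094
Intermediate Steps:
z(T, h) = -2*h (z(T, h) = 0 - 2*h = -2*h)
p(A) = 46 (p(A) = -3 + (-2*0 - 7)**2 = -3 + (0 - 7)**2 = -3 + (-7)**2 = -3 + 49 = 46)
(-10212 + p(-51))*(38418 + y) = (-10212 + 46)*(38418 + 37191) = -10166*75609 = -768641094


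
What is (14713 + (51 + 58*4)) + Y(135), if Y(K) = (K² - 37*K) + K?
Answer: 28361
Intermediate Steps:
Y(K) = K² - 36*K
(14713 + (51 + 58*4)) + Y(135) = (14713 + (51 + 58*4)) + 135*(-36 + 135) = (14713 + (51 + 232)) + 135*99 = (14713 + 283) + 13365 = 14996 + 13365 = 28361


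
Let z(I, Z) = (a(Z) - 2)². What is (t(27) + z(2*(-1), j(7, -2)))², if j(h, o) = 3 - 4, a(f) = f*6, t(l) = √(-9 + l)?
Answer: 4114 + 384*√2 ≈ 4657.1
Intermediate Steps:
a(f) = 6*f
j(h, o) = -1
z(I, Z) = (-2 + 6*Z)² (z(I, Z) = (6*Z - 2)² = (-2 + 6*Z)²)
(t(27) + z(2*(-1), j(7, -2)))² = (√(-9 + 27) + 4*(-1 + 3*(-1))²)² = (√18 + 4*(-1 - 3)²)² = (3*√2 + 4*(-4)²)² = (3*√2 + 4*16)² = (3*√2 + 64)² = (64 + 3*√2)²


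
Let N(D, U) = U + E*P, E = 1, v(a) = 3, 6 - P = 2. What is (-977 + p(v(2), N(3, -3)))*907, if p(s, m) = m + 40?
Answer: -848952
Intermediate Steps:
P = 4 (P = 6 - 1*2 = 6 - 2 = 4)
N(D, U) = 4 + U (N(D, U) = U + 1*4 = U + 4 = 4 + U)
p(s, m) = 40 + m
(-977 + p(v(2), N(3, -3)))*907 = (-977 + (40 + (4 - 3)))*907 = (-977 + (40 + 1))*907 = (-977 + 41)*907 = -936*907 = -848952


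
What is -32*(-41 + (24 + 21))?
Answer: -128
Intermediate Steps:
-32*(-41 + (24 + 21)) = -32*(-41 + 45) = -32*4 = -128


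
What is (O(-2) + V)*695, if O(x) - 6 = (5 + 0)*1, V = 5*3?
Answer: 18070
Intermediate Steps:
V = 15
O(x) = 11 (O(x) = 6 + (5 + 0)*1 = 6 + 5*1 = 6 + 5 = 11)
(O(-2) + V)*695 = (11 + 15)*695 = 26*695 = 18070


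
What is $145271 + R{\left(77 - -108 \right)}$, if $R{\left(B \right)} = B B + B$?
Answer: $179681$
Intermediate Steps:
$R{\left(B \right)} = B + B^{2}$ ($R{\left(B \right)} = B^{2} + B = B + B^{2}$)
$145271 + R{\left(77 - -108 \right)} = 145271 + \left(77 - -108\right) \left(1 + \left(77 - -108\right)\right) = 145271 + \left(77 + 108\right) \left(1 + \left(77 + 108\right)\right) = 145271 + 185 \left(1 + 185\right) = 145271 + 185 \cdot 186 = 145271 + 34410 = 179681$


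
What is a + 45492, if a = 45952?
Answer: 91444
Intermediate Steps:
a + 45492 = 45952 + 45492 = 91444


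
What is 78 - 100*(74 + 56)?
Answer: -12922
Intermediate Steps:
78 - 100*(74 + 56) = 78 - 100*130 = 78 - 13000 = -12922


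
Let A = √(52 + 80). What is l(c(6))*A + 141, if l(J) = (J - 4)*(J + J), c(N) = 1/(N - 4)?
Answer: 141 - 7*√33 ≈ 100.79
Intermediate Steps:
c(N) = 1/(-4 + N)
l(J) = 2*J*(-4 + J) (l(J) = (-4 + J)*(2*J) = 2*J*(-4 + J))
A = 2*√33 (A = √132 = 2*√33 ≈ 11.489)
l(c(6))*A + 141 = (2*(-4 + 1/(-4 + 6))/(-4 + 6))*(2*√33) + 141 = (2*(-4 + 1/2)/2)*(2*√33) + 141 = (2*(½)*(-4 + ½))*(2*√33) + 141 = (2*(½)*(-7/2))*(2*√33) + 141 = -7*√33 + 141 = 141 - 7*√33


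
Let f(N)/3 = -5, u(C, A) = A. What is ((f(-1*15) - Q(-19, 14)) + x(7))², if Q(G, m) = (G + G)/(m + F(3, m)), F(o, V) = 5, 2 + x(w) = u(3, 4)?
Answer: 121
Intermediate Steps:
x(w) = 2 (x(w) = -2 + 4 = 2)
f(N) = -15 (f(N) = 3*(-5) = -15)
Q(G, m) = 2*G/(5 + m) (Q(G, m) = (G + G)/(m + 5) = (2*G)/(5 + m) = 2*G/(5 + m))
((f(-1*15) - Q(-19, 14)) + x(7))² = ((-15 - 2*(-19)/(5 + 14)) + 2)² = ((-15 - 2*(-19)/19) + 2)² = ((-15 - 1*(-2)) + 2)² = ((-15 + 2) + 2)² = (-13 + 2)² = (-11)² = 121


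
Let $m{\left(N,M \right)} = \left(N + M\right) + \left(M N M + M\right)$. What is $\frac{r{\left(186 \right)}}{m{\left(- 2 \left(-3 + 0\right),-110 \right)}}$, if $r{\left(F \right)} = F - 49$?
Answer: $\frac{137}{72386} \approx 0.0018926$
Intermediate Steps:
$r{\left(F \right)} = -49 + F$ ($r{\left(F \right)} = F - 49 = -49 + F$)
$m{\left(N,M \right)} = N + 2 M + N M^{2}$ ($m{\left(N,M \right)} = \left(M + N\right) + \left(N M^{2} + M\right) = \left(M + N\right) + \left(M + N M^{2}\right) = N + 2 M + N M^{2}$)
$\frac{r{\left(186 \right)}}{m{\left(- 2 \left(-3 + 0\right),-110 \right)}} = \frac{-49 + 186}{- 2 \left(-3 + 0\right) + 2 \left(-110\right) + - 2 \left(-3 + 0\right) \left(-110\right)^{2}} = \frac{137}{\left(-2\right) \left(-3\right) - 220 + \left(-2\right) \left(-3\right) 12100} = \frac{137}{6 - 220 + 6 \cdot 12100} = \frac{137}{6 - 220 + 72600} = \frac{137}{72386}$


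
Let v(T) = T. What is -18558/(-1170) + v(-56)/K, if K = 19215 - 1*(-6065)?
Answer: 651501/41080 ≈ 15.859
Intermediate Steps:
K = 25280 (K = 19215 + 6065 = 25280)
-18558/(-1170) + v(-56)/K = -18558/(-1170) - 56/25280 = -18558*(-1/1170) - 56*1/25280 = 1031/65 - 7/3160 = 651501/41080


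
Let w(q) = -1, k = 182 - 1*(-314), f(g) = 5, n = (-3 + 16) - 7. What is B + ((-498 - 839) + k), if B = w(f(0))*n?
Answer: -847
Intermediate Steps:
n = 6 (n = 13 - 7 = 6)
k = 496 (k = 182 + 314 = 496)
B = -6 (B = -1*6 = -6)
B + ((-498 - 839) + k) = -6 + ((-498 - 839) + 496) = -6 + (-1337 + 496) = -6 - 841 = -847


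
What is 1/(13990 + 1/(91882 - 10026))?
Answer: 81856/1145165441 ≈ 7.1480e-5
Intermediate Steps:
1/(13990 + 1/(91882 - 10026)) = 1/(13990 + 1/81856) = 1/(1145165441/81856) = 81856/1145165441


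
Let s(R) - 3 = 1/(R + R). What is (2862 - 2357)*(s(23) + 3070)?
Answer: 71386295/46 ≈ 1.5519e+6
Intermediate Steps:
s(R) = 3 + 1/(2*R) (s(R) = 3 + 1/(R + R) = 3 + 1/(2*R))
(2862 - 2357)*(s(23) + 3070) = (2862 - 2357)*((3 + (1/2)/23) + 3070) = 505*((3 + (1/2)*(1/23)) + 3070) = 505*((3 + 1/46) + 3070) = 505*(139/46 + 3070) = 505*(141359/46) = 71386295/46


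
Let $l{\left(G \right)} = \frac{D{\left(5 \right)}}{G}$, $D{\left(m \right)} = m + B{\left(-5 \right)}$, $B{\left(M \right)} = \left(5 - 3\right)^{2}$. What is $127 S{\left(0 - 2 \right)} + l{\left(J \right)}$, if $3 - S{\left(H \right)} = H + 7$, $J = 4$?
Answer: $- \frac{1007}{4} \approx -251.75$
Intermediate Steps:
$B{\left(M \right)} = 4$ ($B{\left(M \right)} = 2^{2} = 4$)
$D{\left(m \right)} = 4 + m$ ($D{\left(m \right)} = m + 4 = 4 + m$)
$S{\left(H \right)} = -4 - H$ ($S{\left(H \right)} = 3 - \left(H + 7\right) = 3 - \left(7 + H\right) = -4 - H$)
$l{\left(G \right)} = \frac{9}{G}$ ($l{\left(G \right)} = \frac{4 + 5}{G} = \frac{9}{G}$)
$127 S{\left(0 - 2 \right)} + l{\left(J \right)} = 127 \left(-4 - \left(0 - 2\right)\right) + \frac{9}{4} = 127 \left(-4 - \left(0 - 2\right)\right) + 9 \cdot \frac{1}{4} = 127 \left(-4 - -2\right) + \frac{9}{4} = 127 \left(-4 + 2\right) + \frac{9}{4} = 127 \left(-2\right) + \frac{9}{4} = -254 + \frac{9}{4} = - \frac{1007}{4}$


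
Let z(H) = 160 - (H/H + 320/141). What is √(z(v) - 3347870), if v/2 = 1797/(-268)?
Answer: I*√66555887511/141 ≈ 1829.7*I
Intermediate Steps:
v = -1797/134 (v = 2*(1797/(-268)) = 2*(1797*(-1/268)) = 2*(-1797/268) = -1797/134 ≈ -13.410)
z(H) = 22099/141 (z(H) = 160 - (1 + 320*(1/141)) = 160 - (1 + 320/141) = 160 - 1*461/141 = 160 - 461/141 = 22099/141)
√(z(v) - 3347870) = √(22099/141 - 3347870) = √(-472027571/141) = I*√66555887511/141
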